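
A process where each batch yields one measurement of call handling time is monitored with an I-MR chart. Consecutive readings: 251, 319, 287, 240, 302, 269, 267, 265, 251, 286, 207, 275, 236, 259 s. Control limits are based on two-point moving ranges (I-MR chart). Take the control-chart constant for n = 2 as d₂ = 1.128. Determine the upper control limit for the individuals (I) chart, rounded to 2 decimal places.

X̄ = (251 + 319 + 287 + 240 + 302 + 269 + 267 + 265 + 251 + 286 + 207 + 275 + 236 + 259) / 14 = 265.2857
Moving ranges: 68, 32, 47, 62, 33, 2, 2, 14, 35, 79, 68, 39, 23; M̄R̄ = 504.0000 / 13 = 38.7692
UCL = X̄ + 3·M̄R̄/d₂ = 265.2857 + 3 × 38.7692 / 1.128 = 368.3954

368.40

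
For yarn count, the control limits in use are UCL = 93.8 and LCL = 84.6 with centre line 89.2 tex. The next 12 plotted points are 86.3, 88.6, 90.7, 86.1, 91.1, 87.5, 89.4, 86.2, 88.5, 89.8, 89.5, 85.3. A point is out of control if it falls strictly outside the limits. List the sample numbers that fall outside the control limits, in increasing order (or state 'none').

none

All 12 points lie within [84.6, 93.8].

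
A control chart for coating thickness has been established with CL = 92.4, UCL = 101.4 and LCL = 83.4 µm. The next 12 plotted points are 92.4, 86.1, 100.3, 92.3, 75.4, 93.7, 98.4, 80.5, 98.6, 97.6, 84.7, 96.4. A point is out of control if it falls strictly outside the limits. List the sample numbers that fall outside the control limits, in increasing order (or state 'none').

Compare each point to [83.4, 101.4]: sample 5 = 75.4 < LCL; sample 8 = 80.5 < LCL.

5, 8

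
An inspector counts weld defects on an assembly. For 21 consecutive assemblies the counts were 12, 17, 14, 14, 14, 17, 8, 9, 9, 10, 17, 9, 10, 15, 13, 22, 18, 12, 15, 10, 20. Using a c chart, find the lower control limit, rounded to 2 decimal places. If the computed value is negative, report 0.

c̄ = (12 + 17 + 14 + 14 + 14 + 17 + 8 + 9 + 9 + 10 + 17 + 9 + 10 + 15 + 13 + 22 + 18 + 12 + 15 + 10 + 20) / 21 = 285 / 21 = 13.5714
LCL = c̄ − 3√c̄ = 13.5714 − 3 × 3.6839 = 2.5196

2.52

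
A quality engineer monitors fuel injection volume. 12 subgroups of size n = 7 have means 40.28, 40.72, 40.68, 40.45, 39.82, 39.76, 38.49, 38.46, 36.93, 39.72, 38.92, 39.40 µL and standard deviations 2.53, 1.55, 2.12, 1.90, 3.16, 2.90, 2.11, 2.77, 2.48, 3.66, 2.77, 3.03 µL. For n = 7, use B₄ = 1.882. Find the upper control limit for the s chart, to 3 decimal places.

4.859

s̄ = (2.53 + 1.55 + 2.12 + 1.90 + 3.16 + 2.90 + 2.11 + 2.77 + 2.48 + 3.66 + 2.77 + 3.03) / 12 = 2.5817
UCL_s = B₄·s̄ = 1.882 × 2.5817 = 4.8587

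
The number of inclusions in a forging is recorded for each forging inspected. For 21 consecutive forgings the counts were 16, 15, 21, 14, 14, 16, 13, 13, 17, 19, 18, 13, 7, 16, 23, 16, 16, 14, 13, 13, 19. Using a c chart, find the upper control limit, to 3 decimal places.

27.344

c̄ = (16 + 15 + 21 + 14 + 14 + 16 + 13 + 13 + 17 + 19 + 18 + 13 + 7 + 16 + 23 + 16 + 16 + 14 + 13 + 13 + 19) / 21 = 326 / 21 = 15.5238
UCL = c̄ + 3√c̄ = 15.5238 + 3 × √15.5238 = 15.5238 + 3 × 3.9400 = 27.3439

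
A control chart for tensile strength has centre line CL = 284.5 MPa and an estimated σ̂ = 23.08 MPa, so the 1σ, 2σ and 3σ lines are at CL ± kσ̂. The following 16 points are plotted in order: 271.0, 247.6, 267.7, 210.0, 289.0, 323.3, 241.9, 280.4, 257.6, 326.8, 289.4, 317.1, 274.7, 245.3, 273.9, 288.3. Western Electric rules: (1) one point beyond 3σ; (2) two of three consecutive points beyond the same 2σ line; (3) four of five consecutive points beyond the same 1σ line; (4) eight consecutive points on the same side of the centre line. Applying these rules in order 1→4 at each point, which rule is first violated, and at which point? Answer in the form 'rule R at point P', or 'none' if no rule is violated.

Zone of each point (C = within 1σ̂, B = 1σ̂–2σ̂, A = 2σ̂–3σ̂, * = beyond 3σ̂; sign = side of CL): 1:-C, 2:-B, 3:-C, 4:-*, 5:+C, 6:+B, 7:-B, 8:-C, 9:-B, 10:+B, 11:+C, 12:+B, 13:-C, 14:-B, 15:-C, 16:+C
Rule 1 (one point beyond the 3σ limits) is satisfied at point 4.

rule 1 at point 4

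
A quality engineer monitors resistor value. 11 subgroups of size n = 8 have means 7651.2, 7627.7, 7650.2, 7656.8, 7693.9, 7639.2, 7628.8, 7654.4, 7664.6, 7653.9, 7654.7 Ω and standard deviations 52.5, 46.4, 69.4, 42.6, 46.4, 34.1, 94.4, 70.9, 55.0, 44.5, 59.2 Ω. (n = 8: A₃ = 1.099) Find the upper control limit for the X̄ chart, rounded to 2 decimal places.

X̄̄ = (7651.2 + 7627.7 + 7650.2 + 7656.8 + 7693.9 + 7639.2 + 7628.8 + 7654.4 + 7664.6 + 7653.9 + 7654.7) / 11 = 7652.3091
s̄ = (52.5 + 46.4 + 69.4 + 42.6 + 46.4 + 34.1 + 94.4 + 70.9 + 55.0 + 44.5 + 59.2) / 11 = 55.9455
UCL = X̄̄ + A₃·s̄ = 7652.3091 + 1.099 × 55.9455 = 7713.7931

7713.79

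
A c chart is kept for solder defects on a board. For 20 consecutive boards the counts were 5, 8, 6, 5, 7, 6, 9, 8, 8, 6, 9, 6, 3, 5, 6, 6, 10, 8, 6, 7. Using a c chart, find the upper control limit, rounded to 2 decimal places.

c̄ = (5 + 8 + 6 + 5 + 7 + 6 + 9 + 8 + 8 + 6 + 9 + 6 + 3 + 5 + 6 + 6 + 10 + 8 + 6 + 7) / 20 = 134 / 20 = 6.7000
UCL = c̄ + 3√c̄ = 6.7000 + 3 × √6.7000 = 6.7000 + 3 × 2.5884 = 14.4653

14.47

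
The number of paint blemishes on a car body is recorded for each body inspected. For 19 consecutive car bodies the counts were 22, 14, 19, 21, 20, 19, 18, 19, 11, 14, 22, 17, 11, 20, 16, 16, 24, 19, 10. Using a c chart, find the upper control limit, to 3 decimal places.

c̄ = (22 + 14 + 19 + 21 + 20 + 19 + 18 + 19 + 11 + 14 + 22 + 17 + 11 + 20 + 16 + 16 + 24 + 19 + 10) / 19 = 332 / 19 = 17.4737
UCL = c̄ + 3√c̄ = 17.4737 + 3 × √17.4737 = 17.4737 + 3 × 4.1802 = 30.0141

30.014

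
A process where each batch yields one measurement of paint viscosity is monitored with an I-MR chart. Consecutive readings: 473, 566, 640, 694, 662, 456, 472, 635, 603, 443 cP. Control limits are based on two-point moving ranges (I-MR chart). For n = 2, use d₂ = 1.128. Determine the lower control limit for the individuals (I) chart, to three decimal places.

319.128

X̄ = (473 + 566 + 640 + 694 + 662 + 456 + 472 + 635 + 603 + 443) / 10 = 564.4000
Moving ranges: 93, 74, 54, 32, 206, 16, 163, 32, 160; M̄R̄ = 830.0000 / 9 = 92.2222
LCL = X̄ − 3·M̄R̄/d₂ = 564.4000 − 3 × 92.2222 / 1.128 = 319.1281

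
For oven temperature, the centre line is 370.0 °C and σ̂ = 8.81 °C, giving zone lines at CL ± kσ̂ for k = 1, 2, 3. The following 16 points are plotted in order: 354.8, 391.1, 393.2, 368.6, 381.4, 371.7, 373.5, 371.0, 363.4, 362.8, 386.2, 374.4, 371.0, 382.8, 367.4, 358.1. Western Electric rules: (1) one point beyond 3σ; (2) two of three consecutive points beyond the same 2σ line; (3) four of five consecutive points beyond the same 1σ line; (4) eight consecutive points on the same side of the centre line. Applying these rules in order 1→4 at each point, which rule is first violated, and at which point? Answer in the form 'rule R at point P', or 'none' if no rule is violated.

Zone of each point (C = within 1σ̂, B = 1σ̂–2σ̂, A = 2σ̂–3σ̂, * = beyond 3σ̂; sign = side of CL): 1:-B, 2:+A, 3:+A, 4:-C, 5:+B, 6:+C, 7:+C, 8:+C, 9:-C, 10:-C, 11:+B, 12:+C, 13:+C, 14:+B, 15:-C, 16:-B
Rule 2 (two of three consecutive points beyond the same 2σ limit) is satisfied at point 3.

rule 2 at point 3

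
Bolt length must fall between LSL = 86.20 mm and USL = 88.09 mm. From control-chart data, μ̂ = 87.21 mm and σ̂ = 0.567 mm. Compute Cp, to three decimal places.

0.556

Cp = (USL − LSL) / (6σ̂) = (88.09 − 86.20) / (6 × 0.567) = 1.8900 / 3.4020 = 0.5556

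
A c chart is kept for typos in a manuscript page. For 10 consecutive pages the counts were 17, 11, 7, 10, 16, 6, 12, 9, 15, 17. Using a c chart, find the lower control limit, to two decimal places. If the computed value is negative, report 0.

1.61

c̄ = (17 + 11 + 7 + 10 + 16 + 6 + 12 + 9 + 15 + 17) / 10 = 120 / 10 = 12.0000
LCL = c̄ − 3√c̄ = 12.0000 − 3 × 3.4641 = 1.6077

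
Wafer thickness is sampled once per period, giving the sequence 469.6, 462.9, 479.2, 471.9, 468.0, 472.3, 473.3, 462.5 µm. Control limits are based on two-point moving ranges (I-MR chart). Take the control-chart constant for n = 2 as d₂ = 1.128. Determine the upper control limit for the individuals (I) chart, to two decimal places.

X̄ = (469.6 + 462.9 + 479.2 + 471.9 + 468.0 + 472.3 + 473.3 + 462.5) / 8 = 469.9625
Moving ranges: 6.7, 16.3, 7.3, 3.9, 4.3, 1.0, 10.8; M̄R̄ = 50.3000 / 7 = 7.1857
UCL = X̄ + 3·M̄R̄/d₂ = 469.9625 + 3 × 7.1857 / 1.128 = 489.0734

489.07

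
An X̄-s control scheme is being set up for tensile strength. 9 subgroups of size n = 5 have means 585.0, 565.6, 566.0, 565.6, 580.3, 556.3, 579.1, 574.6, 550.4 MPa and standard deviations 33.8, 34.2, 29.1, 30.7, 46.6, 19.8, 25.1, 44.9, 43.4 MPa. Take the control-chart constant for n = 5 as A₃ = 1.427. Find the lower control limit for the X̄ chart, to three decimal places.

520.439

X̄̄ = (585.0 + 565.6 + 566.0 + 565.6 + 580.3 + 556.3 + 579.1 + 574.6 + 550.4) / 9 = 569.2111
s̄ = (33.8 + 34.2 + 29.1 + 30.7 + 46.6 + 19.8 + 25.1 + 44.9 + 43.4) / 9 = 34.1778
LCL = X̄̄ − A₃·s̄ = 569.2111 − 1.427 × 34.1778 = 520.4394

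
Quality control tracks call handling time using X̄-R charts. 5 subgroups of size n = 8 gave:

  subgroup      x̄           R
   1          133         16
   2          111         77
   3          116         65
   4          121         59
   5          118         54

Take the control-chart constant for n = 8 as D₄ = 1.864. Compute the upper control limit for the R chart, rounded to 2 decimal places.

101.03

R̄ = (16 + 77 + 65 + 59 + 54) / 5 = 271.0000 / 5 = 54.2000
UCL_R = D₄·R̄ = 1.864 × 54.2000 = 101.0288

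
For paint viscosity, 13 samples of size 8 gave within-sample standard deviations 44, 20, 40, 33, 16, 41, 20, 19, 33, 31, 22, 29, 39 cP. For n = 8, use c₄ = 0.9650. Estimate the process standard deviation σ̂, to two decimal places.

30.85

s̄ = (44 + 20 + 40 + 33 + 16 + 41 + 20 + 19 + 33 + 31 + 22 + 29 + 39) / 13 = 29.7692
σ̂ = s̄ / c₄ = 29.7692 / 0.9650 = 30.8489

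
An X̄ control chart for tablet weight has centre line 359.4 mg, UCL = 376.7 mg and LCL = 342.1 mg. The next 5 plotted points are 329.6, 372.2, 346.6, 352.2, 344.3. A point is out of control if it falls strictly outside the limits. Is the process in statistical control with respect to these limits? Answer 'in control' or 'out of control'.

Compare each point to [342.1, 376.7]: sample 1 = 329.6 < LCL.

out of control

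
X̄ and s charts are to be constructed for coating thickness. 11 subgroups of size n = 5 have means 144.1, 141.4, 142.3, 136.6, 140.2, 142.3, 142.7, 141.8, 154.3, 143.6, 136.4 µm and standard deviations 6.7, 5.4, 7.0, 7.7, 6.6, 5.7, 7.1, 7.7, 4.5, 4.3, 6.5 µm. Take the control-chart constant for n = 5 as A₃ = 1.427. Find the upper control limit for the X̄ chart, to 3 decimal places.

X̄̄ = (144.1 + 141.4 + 142.3 + 136.6 + 140.2 + 142.3 + 142.7 + 141.8 + 154.3 + 143.6 + 136.4) / 11 = 142.3364
s̄ = (6.7 + 5.4 + 7.0 + 7.7 + 6.6 + 5.7 + 7.1 + 7.7 + 4.5 + 4.3 + 6.5) / 11 = 6.2909
UCL = X̄̄ + A₃·s̄ = 142.3364 + 1.427 × 6.2909 = 151.3135

151.313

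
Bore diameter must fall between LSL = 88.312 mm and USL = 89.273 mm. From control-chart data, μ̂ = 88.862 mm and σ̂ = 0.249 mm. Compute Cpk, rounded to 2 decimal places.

0.55

Cpu = (USL − μ̂) / (3σ̂) = (89.273 − 88.862) / (3 × 0.249) = 0.5502; Cpl = (μ̂ − LSL) / (3σ̂) = (88.862 − 88.312) / (3 × 0.249) = 0.7363; Cpk = min(Cpu, Cpl) = 0.5502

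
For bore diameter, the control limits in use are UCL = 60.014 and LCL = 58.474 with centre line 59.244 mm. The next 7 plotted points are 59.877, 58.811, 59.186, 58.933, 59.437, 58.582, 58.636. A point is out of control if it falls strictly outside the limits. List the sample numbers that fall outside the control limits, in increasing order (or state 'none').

none

All 7 points lie within [58.474, 60.014].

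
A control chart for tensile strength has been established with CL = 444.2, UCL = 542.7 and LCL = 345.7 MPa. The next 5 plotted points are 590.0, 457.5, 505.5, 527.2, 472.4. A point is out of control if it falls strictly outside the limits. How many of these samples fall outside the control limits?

1

Compare each point to [345.7, 542.7]: sample 1 = 590.0 > UCL.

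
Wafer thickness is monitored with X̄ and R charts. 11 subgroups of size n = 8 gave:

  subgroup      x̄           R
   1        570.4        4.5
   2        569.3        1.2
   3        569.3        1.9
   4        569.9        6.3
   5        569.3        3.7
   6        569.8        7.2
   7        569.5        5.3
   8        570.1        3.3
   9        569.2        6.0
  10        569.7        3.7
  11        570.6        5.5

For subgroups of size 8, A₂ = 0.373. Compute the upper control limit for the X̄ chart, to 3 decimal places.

X̄̄ = (570.4 + 569.3 + 569.3 + 569.9 + 569.3 + 569.8 + 569.5 + 570.1 + 569.2 + 569.7 + 570.6) / 11 = 6267.1000 / 11 = 569.7364
R̄ = (4.5 + 1.2 + 1.9 + 6.3 + 3.7 + 7.2 + 5.3 + 3.3 + 6.0 + 3.7 + 5.5) / 11 = 48.6000 / 11 = 4.4182
UCL = X̄̄ + A₂·R̄ = 569.7364 + 0.373 × 4.4182 = 571.3843

571.384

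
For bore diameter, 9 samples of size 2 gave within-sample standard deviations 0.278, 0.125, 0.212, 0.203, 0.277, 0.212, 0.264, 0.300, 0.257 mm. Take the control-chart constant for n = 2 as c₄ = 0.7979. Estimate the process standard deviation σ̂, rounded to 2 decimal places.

s̄ = (0.278 + 0.125 + 0.212 + 0.203 + 0.277 + 0.212 + 0.264 + 0.300 + 0.257) / 9 = 0.2364
σ̂ = s̄ / c₄ = 0.2364 / 0.7979 = 0.2963

0.30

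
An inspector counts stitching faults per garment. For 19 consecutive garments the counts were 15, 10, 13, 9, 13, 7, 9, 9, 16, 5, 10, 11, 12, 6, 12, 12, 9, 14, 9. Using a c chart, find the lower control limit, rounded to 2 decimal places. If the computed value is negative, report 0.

c̄ = (15 + 10 + 13 + 9 + 13 + 7 + 9 + 9 + 16 + 5 + 10 + 11 + 12 + 6 + 12 + 12 + 9 + 14 + 9) / 19 = 201 / 19 = 10.5789
LCL = c̄ − 3√c̄ = 10.5789 − 3 × 3.2525 = 0.8214

0.82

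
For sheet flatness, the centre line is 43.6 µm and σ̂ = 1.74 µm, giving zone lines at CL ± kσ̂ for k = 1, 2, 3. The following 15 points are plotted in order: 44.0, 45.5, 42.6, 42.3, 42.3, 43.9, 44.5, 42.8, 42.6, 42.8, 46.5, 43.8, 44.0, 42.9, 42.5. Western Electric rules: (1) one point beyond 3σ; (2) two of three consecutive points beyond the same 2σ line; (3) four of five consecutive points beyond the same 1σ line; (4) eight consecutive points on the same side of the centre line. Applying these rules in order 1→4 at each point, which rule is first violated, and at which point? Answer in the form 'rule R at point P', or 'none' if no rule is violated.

none

Zone of each point (C = within 1σ̂, B = 1σ̂–2σ̂, A = 2σ̂–3σ̂, * = beyond 3σ̂; sign = side of CL): 1:+C, 2:+B, 3:-C, 4:-C, 5:-C, 6:+C, 7:+C, 8:-C, 9:-C, 10:-C, 11:+B, 12:+C, 13:+C, 14:-C, 15:-C
No rule fires across all 15 points.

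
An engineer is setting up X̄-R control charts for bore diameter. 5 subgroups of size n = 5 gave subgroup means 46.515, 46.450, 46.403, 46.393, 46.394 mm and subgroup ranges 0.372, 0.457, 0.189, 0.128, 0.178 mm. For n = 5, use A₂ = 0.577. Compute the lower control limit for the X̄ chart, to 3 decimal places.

X̄̄ = (46.515 + 46.450 + 46.403 + 46.393 + 46.394) / 5 = 232.1550 / 5 = 46.4310
R̄ = (0.372 + 0.457 + 0.189 + 0.128 + 0.178) / 5 = 1.3240 / 5 = 0.2648
LCL = X̄̄ − A₂·R̄ = 46.4310 − 0.577 × 0.2648 = 46.2782

46.278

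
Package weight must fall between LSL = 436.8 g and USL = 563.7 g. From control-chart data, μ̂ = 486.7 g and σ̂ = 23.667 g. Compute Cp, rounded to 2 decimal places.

Cp = (USL − LSL) / (6σ̂) = (563.7 − 436.8) / (6 × 23.667) = 126.9000 / 142.0020 = 0.8936

0.89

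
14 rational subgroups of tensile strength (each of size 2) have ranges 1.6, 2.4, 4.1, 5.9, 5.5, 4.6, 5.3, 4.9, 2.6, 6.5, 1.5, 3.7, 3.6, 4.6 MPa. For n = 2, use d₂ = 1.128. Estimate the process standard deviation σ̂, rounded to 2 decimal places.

3.60

R̄ = (1.6 + 2.4 + 4.1 + 5.9 + 5.5 + 4.6 + 5.3 + 4.9 + 2.6 + 6.5 + 1.5 + 3.7 + 3.6 + 4.6) / 14 = 4.0571
σ̂ = R̄ / d₂ = 4.0571 / 1.128 = 3.5968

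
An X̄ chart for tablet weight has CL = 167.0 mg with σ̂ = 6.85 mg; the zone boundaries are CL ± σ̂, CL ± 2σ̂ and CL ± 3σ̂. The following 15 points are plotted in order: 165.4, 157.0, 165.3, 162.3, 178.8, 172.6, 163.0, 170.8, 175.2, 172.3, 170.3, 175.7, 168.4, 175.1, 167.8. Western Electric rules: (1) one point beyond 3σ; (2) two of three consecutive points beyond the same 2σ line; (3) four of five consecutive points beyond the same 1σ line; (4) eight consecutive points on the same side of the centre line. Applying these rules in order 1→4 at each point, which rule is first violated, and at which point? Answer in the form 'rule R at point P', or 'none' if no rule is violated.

Zone of each point (C = within 1σ̂, B = 1σ̂–2σ̂, A = 2σ̂–3σ̂, * = beyond 3σ̂; sign = side of CL): 1:-C, 2:-B, 3:-C, 4:-C, 5:+B, 6:+C, 7:-C, 8:+C, 9:+B, 10:+C, 11:+C, 12:+B, 13:+C, 14:+B, 15:+C
Rule 4 (eight consecutive points on the same side of the centre line) is satisfied at point 15.

rule 4 at point 15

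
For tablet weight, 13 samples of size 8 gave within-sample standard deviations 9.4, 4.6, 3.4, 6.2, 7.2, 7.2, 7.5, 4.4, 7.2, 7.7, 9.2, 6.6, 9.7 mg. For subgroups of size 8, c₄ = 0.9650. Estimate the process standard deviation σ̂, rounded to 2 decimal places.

s̄ = (9.4 + 4.6 + 3.4 + 6.2 + 7.2 + 7.2 + 7.5 + 4.4 + 7.2 + 7.7 + 9.2 + 6.6 + 9.7) / 13 = 6.9462
σ̂ = s̄ / c₄ = 6.9462 / 0.9650 = 7.1981

7.20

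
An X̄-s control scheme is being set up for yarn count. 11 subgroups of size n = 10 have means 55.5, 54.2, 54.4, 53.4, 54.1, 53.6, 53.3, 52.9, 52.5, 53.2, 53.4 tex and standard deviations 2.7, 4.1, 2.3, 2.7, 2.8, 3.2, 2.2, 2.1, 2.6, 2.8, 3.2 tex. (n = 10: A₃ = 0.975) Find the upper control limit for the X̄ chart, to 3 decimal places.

56.403

X̄̄ = (55.5 + 54.2 + 54.4 + 53.4 + 54.1 + 53.6 + 53.3 + 52.9 + 52.5 + 53.2 + 53.4) / 11 = 53.6818
s̄ = (2.7 + 4.1 + 2.3 + 2.7 + 2.8 + 3.2 + 2.2 + 2.1 + 2.6 + 2.8 + 3.2) / 11 = 2.7909
UCL = X̄̄ + A₃·s̄ = 53.6818 + 0.975 × 2.7909 = 56.4030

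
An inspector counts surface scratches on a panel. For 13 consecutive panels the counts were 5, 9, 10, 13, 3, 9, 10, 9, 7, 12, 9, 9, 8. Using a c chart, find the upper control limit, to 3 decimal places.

17.537

c̄ = (5 + 9 + 10 + 13 + 3 + 9 + 10 + 9 + 7 + 12 + 9 + 9 + 8) / 13 = 113 / 13 = 8.6923
UCL = c̄ + 3√c̄ = 8.6923 + 3 × √8.6923 = 8.6923 + 3 × 2.9483 = 17.5371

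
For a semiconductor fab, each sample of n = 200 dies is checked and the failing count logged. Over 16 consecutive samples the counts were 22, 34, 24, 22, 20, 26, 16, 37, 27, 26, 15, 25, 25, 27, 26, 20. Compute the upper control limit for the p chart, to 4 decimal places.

p̄ = Σdᵢ / (k·n) = 392 / (16 × 200) = 0.12250
UCL = p̄ + 3·√(p̄(1−p̄)/n) = 0.12250 + 3 × √(0.12250×0.87750/200) = 0.12250 + 3 × 0.02318 = 0.19205

0.1921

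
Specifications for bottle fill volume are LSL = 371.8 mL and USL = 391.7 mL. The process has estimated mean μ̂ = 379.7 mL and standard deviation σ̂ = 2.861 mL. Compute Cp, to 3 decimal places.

Cp = (USL − LSL) / (6σ̂) = (391.7 − 371.8) / (6 × 2.861) = 19.9000 / 17.1660 = 1.1593

1.159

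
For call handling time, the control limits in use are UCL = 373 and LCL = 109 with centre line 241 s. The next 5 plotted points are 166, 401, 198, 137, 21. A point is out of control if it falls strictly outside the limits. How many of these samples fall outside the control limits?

Compare each point to [109, 373]: sample 2 = 401 > UCL; sample 5 = 21 < LCL.

2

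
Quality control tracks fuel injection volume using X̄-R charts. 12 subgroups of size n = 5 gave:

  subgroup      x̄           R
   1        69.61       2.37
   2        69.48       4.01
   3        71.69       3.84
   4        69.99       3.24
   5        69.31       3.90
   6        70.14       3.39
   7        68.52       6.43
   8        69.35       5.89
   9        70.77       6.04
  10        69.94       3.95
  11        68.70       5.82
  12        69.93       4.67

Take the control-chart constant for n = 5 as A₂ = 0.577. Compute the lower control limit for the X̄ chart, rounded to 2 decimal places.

X̄̄ = (69.61 + 69.48 + 71.69 + 69.99 + 69.31 + 70.14 + 68.52 + 69.35 + 70.77 + 69.94 + 68.70 + 69.93) / 12 = 837.4300 / 12 = 69.7858
R̄ = (2.37 + 4.01 + 3.84 + 3.24 + 3.90 + 3.39 + 6.43 + 5.89 + 6.04 + 3.95 + 5.82 + 4.67) / 12 = 53.5500 / 12 = 4.4625
LCL = X̄̄ − A₂·R̄ = 69.7858 − 0.577 × 4.4625 = 67.2110

67.21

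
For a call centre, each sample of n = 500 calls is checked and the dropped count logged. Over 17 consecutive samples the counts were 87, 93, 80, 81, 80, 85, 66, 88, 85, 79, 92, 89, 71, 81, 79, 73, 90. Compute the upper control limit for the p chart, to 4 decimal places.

0.2143

p̄ = Σdᵢ / (k·n) = 1399 / (17 × 500) = 0.16459
UCL = p̄ + 3·√(p̄(1−p̄)/n) = 0.16459 + 3 × √(0.16459×0.83541/500) = 0.16459 + 3 × 0.01658 = 0.21434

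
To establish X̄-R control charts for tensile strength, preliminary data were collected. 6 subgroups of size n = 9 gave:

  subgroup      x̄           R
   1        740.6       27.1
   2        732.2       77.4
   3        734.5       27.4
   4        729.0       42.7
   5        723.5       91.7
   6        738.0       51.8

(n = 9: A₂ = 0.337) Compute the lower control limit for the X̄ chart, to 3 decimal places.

X̄̄ = (740.6 + 732.2 + 734.5 + 729.0 + 723.5 + 738.0) / 6 = 4397.8000 / 6 = 732.9667
R̄ = (27.1 + 77.4 + 27.4 + 42.7 + 91.7 + 51.8) / 6 = 318.1000 / 6 = 53.0167
LCL = X̄̄ − A₂·R̄ = 732.9667 − 0.337 × 53.0167 = 715.1001

715.100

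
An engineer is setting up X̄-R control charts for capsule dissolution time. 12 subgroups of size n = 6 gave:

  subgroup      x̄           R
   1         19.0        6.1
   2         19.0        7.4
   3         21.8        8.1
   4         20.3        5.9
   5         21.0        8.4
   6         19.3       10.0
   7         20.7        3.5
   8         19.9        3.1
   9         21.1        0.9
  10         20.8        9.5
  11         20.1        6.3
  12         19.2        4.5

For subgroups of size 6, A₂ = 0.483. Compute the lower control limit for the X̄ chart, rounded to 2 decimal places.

X̄̄ = (19.0 + 19.0 + 21.8 + 20.3 + 21.0 + 19.3 + 20.7 + 19.9 + 21.1 + 20.8 + 20.1 + 19.2) / 12 = 242.2000 / 12 = 20.1833
R̄ = (6.1 + 7.4 + 8.1 + 5.9 + 8.4 + 10.0 + 3.5 + 3.1 + 0.9 + 9.5 + 6.3 + 4.5) / 12 = 73.7000 / 12 = 6.1417
LCL = X̄̄ − A₂·R̄ = 20.1833 − 0.483 × 6.1417 = 17.2169

17.22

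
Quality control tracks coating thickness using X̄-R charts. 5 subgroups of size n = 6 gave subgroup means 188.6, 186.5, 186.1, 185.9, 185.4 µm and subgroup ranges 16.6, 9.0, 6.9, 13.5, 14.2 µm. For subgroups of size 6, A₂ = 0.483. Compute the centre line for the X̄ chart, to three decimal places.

X̄̄ = (188.6 + 186.5 + 186.1 + 185.9 + 185.4) / 5 = 932.5000 / 5 = 186.5000
CL = X̄̄ = 186.5000

186.500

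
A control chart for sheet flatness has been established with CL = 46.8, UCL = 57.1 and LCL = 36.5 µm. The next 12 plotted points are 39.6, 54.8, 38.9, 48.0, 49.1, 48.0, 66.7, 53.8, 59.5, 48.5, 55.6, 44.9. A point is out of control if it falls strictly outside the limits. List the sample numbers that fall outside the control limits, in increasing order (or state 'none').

Compare each point to [36.5, 57.1]: sample 7 = 66.7 > UCL; sample 9 = 59.5 > UCL.

7, 9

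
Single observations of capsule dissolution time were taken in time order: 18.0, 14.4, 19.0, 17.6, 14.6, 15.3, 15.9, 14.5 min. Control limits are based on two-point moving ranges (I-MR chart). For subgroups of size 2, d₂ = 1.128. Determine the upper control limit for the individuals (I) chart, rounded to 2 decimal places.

21.98

X̄ = (18.0 + 14.4 + 19.0 + 17.6 + 14.6 + 15.3 + 15.9 + 14.5) / 8 = 16.1625
Moving ranges: 3.6, 4.6, 1.4, 3.0, 0.7, 0.6, 1.4; M̄R̄ = 15.3000 / 7 = 2.1857
UCL = X̄ + 3·M̄R̄/d₂ = 16.1625 + 3 × 2.1857 / 1.128 = 21.9756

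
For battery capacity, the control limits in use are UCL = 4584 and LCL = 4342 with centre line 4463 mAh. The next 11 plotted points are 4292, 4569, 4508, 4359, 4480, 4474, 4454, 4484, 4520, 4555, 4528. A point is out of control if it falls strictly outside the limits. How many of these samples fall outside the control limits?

1

Compare each point to [4342, 4584]: sample 1 = 4292 < LCL.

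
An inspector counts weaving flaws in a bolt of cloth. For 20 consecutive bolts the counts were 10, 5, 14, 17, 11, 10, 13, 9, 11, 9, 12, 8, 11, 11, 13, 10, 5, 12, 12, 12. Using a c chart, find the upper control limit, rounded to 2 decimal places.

c̄ = (10 + 5 + 14 + 17 + 11 + 10 + 13 + 9 + 11 + 9 + 12 + 8 + 11 + 11 + 13 + 10 + 5 + 12 + 12 + 12) / 20 = 215 / 20 = 10.7500
UCL = c̄ + 3√c̄ = 10.7500 + 3 × √10.7500 = 10.7500 + 3 × 3.2787 = 20.5862

20.59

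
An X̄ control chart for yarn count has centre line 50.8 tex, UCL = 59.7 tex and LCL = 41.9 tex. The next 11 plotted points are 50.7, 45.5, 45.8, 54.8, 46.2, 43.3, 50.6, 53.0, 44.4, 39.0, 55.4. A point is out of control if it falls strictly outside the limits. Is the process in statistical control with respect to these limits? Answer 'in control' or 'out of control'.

Compare each point to [41.9, 59.7]: sample 10 = 39.0 < LCL.

out of control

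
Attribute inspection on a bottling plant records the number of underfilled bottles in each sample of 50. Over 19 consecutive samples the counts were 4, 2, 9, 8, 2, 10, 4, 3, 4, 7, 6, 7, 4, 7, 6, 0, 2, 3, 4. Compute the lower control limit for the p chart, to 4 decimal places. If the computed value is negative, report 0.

0.0000

p̄ = Σdᵢ / (k·n) = 92 / (19 × 50) = 0.09684
LCL = p̄ − 3·√(p̄(1−p̄)/n) = 0.09684 − 3 × 0.04182 = -0.02863 → 0 (negative, so LCL = 0)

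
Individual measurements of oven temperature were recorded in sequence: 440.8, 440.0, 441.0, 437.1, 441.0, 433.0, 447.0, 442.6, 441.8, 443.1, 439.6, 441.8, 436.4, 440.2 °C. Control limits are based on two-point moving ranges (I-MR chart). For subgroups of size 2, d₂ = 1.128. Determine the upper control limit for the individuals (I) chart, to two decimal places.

X̄ = (440.8 + 440.0 + 441.0 + 437.1 + 441.0 + 433.0 + 447.0 + 442.6 + 441.8 + 443.1 + 439.6 + 441.8 + 436.4 + 440.2) / 14 = 440.3857
Moving ranges: 0.8, 1.0, 3.9, 3.9, 8.0, 14.0, 4.4, 0.8, 1.3, 3.5, 2.2, 5.4, 3.8; M̄R̄ = 53.0000 / 13 = 4.0769
UCL = X̄ + 3·M̄R̄/d₂ = 440.3857 + 3 × 4.0769 / 1.128 = 451.2286

451.23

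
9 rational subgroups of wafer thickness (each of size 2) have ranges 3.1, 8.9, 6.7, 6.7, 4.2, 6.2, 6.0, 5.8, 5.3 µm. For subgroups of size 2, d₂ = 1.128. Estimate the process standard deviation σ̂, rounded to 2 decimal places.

5.21

R̄ = (3.1 + 8.9 + 6.7 + 6.7 + 4.2 + 6.2 + 6.0 + 5.8 + 5.3) / 9 = 5.8778
σ̂ = R̄ / d₂ = 5.8778 / 1.128 = 5.2108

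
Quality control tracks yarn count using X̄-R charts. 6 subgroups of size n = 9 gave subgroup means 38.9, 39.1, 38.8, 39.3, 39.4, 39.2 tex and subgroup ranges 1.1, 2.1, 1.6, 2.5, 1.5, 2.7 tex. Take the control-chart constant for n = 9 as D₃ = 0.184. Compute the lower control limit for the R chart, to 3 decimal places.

R̄ = (1.1 + 2.1 + 1.6 + 2.5 + 1.5 + 2.7) / 6 = 11.5000 / 6 = 1.9167
LCL_R = D₃·R̄ = 0.184 × 1.9167 = 0.3527

0.353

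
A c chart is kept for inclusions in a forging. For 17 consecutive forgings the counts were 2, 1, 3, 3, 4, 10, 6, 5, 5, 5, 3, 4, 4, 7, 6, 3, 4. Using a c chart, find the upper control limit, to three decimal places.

10.713

c̄ = (2 + 1 + 3 + 3 + 4 + 10 + 6 + 5 + 5 + 5 + 3 + 4 + 4 + 7 + 6 + 3 + 4) / 17 = 75 / 17 = 4.4118
UCL = c̄ + 3√c̄ = 4.4118 + 3 × √4.4118 = 4.4118 + 3 × 2.1004 = 10.7130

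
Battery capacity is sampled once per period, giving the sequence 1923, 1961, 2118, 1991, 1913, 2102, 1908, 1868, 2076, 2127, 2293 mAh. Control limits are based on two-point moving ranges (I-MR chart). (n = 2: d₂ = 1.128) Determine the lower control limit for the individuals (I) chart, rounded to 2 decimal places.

1693.54

X̄ = (1923 + 1961 + 2118 + 1991 + 1913 + 2102 + 1908 + 1868 + 2076 + 2127 + 2293) / 11 = 2025.4545
Moving ranges: 38, 157, 127, 78, 189, 194, 40, 208, 51, 166; M̄R̄ = 1248.0000 / 10 = 124.8000
LCL = X̄ − 3·M̄R̄/d₂ = 2025.4545 − 3 × 124.8000 / 1.128 = 1693.5397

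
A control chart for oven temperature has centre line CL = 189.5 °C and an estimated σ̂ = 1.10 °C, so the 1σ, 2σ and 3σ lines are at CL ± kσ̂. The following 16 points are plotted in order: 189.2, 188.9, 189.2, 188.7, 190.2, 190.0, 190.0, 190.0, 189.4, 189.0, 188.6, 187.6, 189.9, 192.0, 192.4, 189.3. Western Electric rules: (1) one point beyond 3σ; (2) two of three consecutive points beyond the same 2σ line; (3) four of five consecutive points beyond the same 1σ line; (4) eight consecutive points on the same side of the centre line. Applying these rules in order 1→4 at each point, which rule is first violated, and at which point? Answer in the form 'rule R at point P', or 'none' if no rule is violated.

Zone of each point (C = within 1σ̂, B = 1σ̂–2σ̂, A = 2σ̂–3σ̂, * = beyond 3σ̂; sign = side of CL): 1:-C, 2:-C, 3:-C, 4:-C, 5:+C, 6:+C, 7:+C, 8:+C, 9:-C, 10:-C, 11:-C, 12:-B, 13:+C, 14:+A, 15:+A, 16:-C
Rule 2 (two of three consecutive points beyond the same 2σ limit) is satisfied at point 15.

rule 2 at point 15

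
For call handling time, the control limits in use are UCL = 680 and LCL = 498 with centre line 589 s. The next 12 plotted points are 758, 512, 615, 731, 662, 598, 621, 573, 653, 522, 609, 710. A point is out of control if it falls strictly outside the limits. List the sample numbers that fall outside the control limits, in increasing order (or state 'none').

1, 4, 12

Compare each point to [498, 680]: sample 1 = 758 > UCL; sample 4 = 731 > UCL; sample 12 = 710 > UCL.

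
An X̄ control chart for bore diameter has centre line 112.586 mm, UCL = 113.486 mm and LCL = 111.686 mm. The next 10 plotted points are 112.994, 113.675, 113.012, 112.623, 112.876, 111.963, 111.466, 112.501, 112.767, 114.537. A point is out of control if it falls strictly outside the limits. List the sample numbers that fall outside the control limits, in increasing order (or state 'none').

Compare each point to [111.686, 113.486]: sample 2 = 113.675 > UCL; sample 7 = 111.466 < LCL; sample 10 = 114.537 > UCL.

2, 7, 10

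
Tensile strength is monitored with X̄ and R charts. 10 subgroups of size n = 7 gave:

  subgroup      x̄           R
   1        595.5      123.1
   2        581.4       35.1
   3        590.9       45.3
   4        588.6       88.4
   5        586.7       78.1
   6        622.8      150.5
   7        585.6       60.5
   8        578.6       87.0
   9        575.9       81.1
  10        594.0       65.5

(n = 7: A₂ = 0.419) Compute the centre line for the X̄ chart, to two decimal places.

590.00

X̄̄ = (595.5 + 581.4 + 590.9 + 588.6 + 586.7 + 622.8 + 585.6 + 578.6 + 575.9 + 594.0) / 10 = 5900.0000 / 10 = 590.0000
CL = X̄̄ = 590.0000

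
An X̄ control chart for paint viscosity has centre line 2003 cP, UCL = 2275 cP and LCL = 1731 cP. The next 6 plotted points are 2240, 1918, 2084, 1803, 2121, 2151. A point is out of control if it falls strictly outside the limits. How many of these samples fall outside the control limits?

0

All 6 points lie within [1731, 2275].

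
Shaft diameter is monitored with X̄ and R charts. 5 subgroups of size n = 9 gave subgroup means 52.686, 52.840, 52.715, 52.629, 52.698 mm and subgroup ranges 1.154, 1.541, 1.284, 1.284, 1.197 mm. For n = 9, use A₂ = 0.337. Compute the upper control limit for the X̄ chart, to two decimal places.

X̄̄ = (52.686 + 52.840 + 52.715 + 52.629 + 52.698) / 5 = 263.5680 / 5 = 52.7136
R̄ = (1.154 + 1.541 + 1.284 + 1.284 + 1.197) / 5 = 6.4600 / 5 = 1.2920
UCL = X̄̄ + A₂·R̄ = 52.7136 + 0.337 × 1.2920 = 53.1490

53.15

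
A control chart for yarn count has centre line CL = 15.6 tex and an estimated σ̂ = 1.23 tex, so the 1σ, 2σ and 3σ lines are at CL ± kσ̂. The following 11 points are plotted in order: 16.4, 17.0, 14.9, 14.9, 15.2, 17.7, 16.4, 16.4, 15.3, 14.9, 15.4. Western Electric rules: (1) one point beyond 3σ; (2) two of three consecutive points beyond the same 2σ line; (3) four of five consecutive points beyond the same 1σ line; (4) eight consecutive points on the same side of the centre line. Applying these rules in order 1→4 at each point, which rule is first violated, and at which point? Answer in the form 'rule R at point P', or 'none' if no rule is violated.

Zone of each point (C = within 1σ̂, B = 1σ̂–2σ̂, A = 2σ̂–3σ̂, * = beyond 3σ̂; sign = side of CL): 1:+C, 2:+B, 3:-C, 4:-C, 5:-C, 6:+B, 7:+C, 8:+C, 9:-C, 10:-C, 11:-C
No rule fires across all 11 points.

none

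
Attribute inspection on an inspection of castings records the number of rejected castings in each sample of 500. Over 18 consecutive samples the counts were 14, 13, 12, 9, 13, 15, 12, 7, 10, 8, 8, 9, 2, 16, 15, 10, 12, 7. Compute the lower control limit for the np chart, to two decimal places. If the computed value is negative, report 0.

0.97

p̄ = Σdᵢ / (k·n) = 192 / (18 × 500) = 0.02133
LCL = np̄ − 3·√(np̄(1−p̄)) = 10.6667 − 3 × 3.2310 = 0.9738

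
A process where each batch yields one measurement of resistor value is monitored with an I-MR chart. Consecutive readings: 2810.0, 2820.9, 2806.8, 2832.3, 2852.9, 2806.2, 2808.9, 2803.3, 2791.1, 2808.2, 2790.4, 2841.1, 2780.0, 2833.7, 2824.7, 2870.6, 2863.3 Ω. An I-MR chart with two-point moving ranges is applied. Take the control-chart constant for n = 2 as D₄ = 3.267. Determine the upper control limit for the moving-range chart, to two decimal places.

81.86

Moving ranges: 10.9, 14.1, 25.5, 20.6, 46.7, 2.7, 5.6, 12.2, 17.1, 17.8, 50.7, 61.1, 53.7, 9.0, 45.9, 7.3; M̄R̄ = 400.9000 / 16 = 25.0563
UCL_MR = D₄·M̄R̄ = 3.267 × 25.0563 = 81.8588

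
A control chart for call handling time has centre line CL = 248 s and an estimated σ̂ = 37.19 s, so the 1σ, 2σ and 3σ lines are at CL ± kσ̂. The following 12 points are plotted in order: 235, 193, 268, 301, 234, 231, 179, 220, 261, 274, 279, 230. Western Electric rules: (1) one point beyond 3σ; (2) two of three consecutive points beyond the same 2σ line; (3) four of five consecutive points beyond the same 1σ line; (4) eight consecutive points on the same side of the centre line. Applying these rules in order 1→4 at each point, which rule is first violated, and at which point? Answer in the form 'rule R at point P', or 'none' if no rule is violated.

none

Zone of each point (C = within 1σ̂, B = 1σ̂–2σ̂, A = 2σ̂–3σ̂, * = beyond 3σ̂; sign = side of CL): 1:-C, 2:-B, 3:+C, 4:+B, 5:-C, 6:-C, 7:-B, 8:-C, 9:+C, 10:+C, 11:+C, 12:-C
No rule fires across all 12 points.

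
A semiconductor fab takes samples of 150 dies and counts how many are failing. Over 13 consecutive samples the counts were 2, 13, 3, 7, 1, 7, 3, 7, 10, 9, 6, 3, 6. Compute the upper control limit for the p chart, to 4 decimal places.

p̄ = Σdᵢ / (k·n) = 77 / (13 × 150) = 0.03949
UCL = p̄ + 3·√(p̄(1−p̄)/n) = 0.03949 + 3 × √(0.03949×0.96051/150) = 0.03949 + 3 × 0.01590 = 0.08719

0.0872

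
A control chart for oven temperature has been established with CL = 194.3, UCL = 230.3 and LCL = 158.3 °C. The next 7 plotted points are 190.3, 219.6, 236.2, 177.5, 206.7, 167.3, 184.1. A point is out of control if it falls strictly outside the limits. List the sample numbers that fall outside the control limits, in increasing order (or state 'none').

Compare each point to [158.3, 230.3]: sample 3 = 236.2 > UCL.

3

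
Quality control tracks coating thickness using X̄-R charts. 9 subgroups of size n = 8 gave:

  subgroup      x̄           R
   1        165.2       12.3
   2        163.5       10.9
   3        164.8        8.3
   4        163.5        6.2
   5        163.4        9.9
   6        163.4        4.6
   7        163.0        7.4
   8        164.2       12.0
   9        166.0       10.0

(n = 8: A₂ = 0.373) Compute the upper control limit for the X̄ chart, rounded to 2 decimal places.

X̄̄ = (165.2 + 163.5 + 164.8 + 163.5 + 163.4 + 163.4 + 163.0 + 164.2 + 166.0) / 9 = 1477.0000 / 9 = 164.1111
R̄ = (12.3 + 10.9 + 8.3 + 6.2 + 9.9 + 4.6 + 7.4 + 12.0 + 10.0) / 9 = 81.6000 / 9 = 9.0667
UCL = X̄̄ + A₂·R̄ = 164.1111 + 0.373 × 9.0667 = 167.4930

167.49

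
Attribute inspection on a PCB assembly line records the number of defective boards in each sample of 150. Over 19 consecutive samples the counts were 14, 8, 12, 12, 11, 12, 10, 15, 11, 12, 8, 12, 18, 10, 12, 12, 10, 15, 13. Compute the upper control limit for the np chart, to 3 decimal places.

21.895

p̄ = Σdᵢ / (k·n) = 227 / (19 × 150) = 0.07965
UCL = np̄ + 3·√(np̄(1−p̄)) = 11.9474 + 3 × √(11.9474×0.92035) = 11.9474 + 3 × 3.3160 = 21.8953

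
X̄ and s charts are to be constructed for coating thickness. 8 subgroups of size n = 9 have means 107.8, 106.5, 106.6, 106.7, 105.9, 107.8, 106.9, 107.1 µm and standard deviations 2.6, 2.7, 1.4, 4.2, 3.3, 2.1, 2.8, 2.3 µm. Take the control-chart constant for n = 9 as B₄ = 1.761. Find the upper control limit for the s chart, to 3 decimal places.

4.711

s̄ = (2.6 + 2.7 + 1.4 + 4.2 + 3.3 + 2.1 + 2.8 + 2.3) / 8 = 2.6750
UCL_s = B₄·s̄ = 1.761 × 2.6750 = 4.7107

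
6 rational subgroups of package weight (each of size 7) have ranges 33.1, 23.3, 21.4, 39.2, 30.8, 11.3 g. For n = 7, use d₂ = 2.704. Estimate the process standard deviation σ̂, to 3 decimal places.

9.806

R̄ = (33.1 + 23.3 + 21.4 + 39.2 + 30.8 + 11.3) / 6 = 26.5167
σ̂ = R̄ / d₂ = 26.5167 / 2.704 = 9.8065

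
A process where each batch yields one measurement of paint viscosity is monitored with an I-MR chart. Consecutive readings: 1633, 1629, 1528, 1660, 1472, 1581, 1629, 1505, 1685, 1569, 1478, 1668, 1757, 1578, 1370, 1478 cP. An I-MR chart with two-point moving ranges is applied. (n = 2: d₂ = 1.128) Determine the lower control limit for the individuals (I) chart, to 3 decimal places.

X̄ = (1633 + 1629 + 1528 + 1660 + 1472 + 1581 + 1629 + 1505 + 1685 + 1569 + 1478 + 1668 + 1757 + 1578 + 1370 + 1478) / 16 = 1576.2500
Moving ranges: 4, 101, 132, 188, 109, 48, 124, 180, 116, 91, 190, 89, 179, 208, 108; M̄R̄ = 1867.0000 / 15 = 124.4667
LCL = X̄ − 3·M̄R̄/d₂ = 1576.2500 − 3 × 124.4667 / 1.128 = 1245.2216

1245.222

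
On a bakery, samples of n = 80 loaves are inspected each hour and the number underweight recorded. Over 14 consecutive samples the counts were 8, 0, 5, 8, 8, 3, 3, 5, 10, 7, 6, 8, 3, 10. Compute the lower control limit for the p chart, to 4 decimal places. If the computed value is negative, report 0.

0.0000

p̄ = Σdᵢ / (k·n) = 84 / (14 × 80) = 0.07500
LCL = p̄ − 3·√(p̄(1−p̄)/n) = 0.07500 − 3 × 0.02945 = -0.01334 → 0 (negative, so LCL = 0)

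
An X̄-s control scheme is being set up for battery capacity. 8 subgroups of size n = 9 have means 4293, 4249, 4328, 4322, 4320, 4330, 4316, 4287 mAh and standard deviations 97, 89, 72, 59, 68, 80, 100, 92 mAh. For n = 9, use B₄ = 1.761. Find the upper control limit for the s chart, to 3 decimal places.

s̄ = (97 + 89 + 72 + 59 + 68 + 80 + 100 + 92) / 8 = 82.1250
UCL_s = B₄·s̄ = 1.761 × 82.1250 = 144.6221

144.622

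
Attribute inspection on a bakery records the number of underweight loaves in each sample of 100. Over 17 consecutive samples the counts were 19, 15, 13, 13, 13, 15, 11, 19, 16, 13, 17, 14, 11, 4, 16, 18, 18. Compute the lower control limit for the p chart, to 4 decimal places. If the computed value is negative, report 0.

0.0388

p̄ = Σdᵢ / (k·n) = 245 / (17 × 100) = 0.14412
LCL = p̄ − 3·√(p̄(1−p̄)/n) = 0.14412 − 3 × 0.03512 = 0.03875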